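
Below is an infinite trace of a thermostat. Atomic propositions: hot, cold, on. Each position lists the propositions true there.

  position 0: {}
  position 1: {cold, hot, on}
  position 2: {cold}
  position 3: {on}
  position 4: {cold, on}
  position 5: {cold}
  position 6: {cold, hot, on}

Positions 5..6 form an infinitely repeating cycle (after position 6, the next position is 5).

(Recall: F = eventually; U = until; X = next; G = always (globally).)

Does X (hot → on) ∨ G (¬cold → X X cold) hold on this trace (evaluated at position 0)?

The position after 0 is 1; hot → on is true there.
¬cold → X X cold holds at every position 0..6, and those are all positions ever visited, so G (¬cold → X X cold) holds.
Positions where ¬cold holds: 0, 3.
Check X X cold at each: 0→ok, 3→ok.
At position 0: X (hot → on) is true; G (¬cold → X X cold) is true; so X (hot → on) ∨ G (¬cold → X X cold) is true.

Yes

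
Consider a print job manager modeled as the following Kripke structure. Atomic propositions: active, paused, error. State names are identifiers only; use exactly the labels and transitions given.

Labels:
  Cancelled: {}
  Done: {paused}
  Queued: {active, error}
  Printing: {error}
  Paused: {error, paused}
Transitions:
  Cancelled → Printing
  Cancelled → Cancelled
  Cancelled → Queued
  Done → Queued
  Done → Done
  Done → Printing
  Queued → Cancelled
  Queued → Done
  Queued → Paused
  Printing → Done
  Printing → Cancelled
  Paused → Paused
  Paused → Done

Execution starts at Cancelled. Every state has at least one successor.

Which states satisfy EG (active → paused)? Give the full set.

States satisfying active → paused: {Cancelled, Done, Printing, Paused}.
States satisfying EG (active → paused): {Cancelled, Done, Printing, Paused}.

{Cancelled, Done, Printing, Paused}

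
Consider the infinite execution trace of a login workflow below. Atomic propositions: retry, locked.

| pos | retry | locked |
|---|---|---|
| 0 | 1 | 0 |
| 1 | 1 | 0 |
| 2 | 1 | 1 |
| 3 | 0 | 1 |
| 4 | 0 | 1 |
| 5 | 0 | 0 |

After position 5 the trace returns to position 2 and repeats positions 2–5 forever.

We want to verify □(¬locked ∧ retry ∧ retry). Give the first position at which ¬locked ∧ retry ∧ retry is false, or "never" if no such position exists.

Check ¬locked ∧ retry ∧ retry at each position in order: 0 ✓, 1 ✓.
At position 2 the labels are {locked, retry}, so ¬locked ∧ retry ∧ retry is false there. This is the first violation.

2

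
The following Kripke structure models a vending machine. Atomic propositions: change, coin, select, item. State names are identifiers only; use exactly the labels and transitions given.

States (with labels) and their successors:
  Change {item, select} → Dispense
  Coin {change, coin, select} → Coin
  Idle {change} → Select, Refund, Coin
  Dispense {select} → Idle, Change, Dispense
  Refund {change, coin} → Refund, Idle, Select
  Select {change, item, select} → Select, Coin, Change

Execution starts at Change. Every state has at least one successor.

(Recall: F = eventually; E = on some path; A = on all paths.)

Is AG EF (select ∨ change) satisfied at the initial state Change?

States satisfying EF (select ∨ change): {Change, Coin, Idle, Dispense, Refund, Select}.
States satisfying AG EF (select ∨ change): {Change, Coin, Idle, Dispense, Refund, Select}.
Every state reachable from Change satisfies EF (select ∨ change).
Change ∈ Sat(AG EF (select ∨ change)).

Holds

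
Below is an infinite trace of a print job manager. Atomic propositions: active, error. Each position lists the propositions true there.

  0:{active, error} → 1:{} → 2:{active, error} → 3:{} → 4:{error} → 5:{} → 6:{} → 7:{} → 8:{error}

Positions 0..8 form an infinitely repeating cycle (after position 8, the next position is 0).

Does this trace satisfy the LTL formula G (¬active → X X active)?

Does not hold

¬active → X X active must hold at every position from 0 onward. It fails at position 1, so G (¬active → X X active) is false.
Positions where ¬active holds: 1, 3, 4, 5, 6, 7, 8.
Check X X active at each: 1→fails, 3→fails, 4→fails, 5→fails, 6→fails, 7→ok, 8→fails.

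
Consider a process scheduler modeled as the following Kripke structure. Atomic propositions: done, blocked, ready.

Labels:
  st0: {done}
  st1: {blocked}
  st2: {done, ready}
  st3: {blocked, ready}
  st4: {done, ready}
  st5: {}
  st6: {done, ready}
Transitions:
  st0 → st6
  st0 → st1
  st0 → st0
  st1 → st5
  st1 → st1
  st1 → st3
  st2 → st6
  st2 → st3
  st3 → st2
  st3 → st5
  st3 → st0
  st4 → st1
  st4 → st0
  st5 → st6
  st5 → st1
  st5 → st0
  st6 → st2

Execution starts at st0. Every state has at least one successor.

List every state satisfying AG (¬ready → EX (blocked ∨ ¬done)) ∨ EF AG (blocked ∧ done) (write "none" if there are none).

{st0, st1, st2, st3, st4, st5, st6}

States satisfying ¬ready → EX (blocked ∨ ¬done): {st0, st1, st2, st3, st4, st5, st6}.
States satisfying AG (¬ready → EX (blocked ∨ ¬done)): {st0, st1, st2, st3, st4, st5, st6}.
States satisfying AG (blocked ∧ done): ∅.
States satisfying EF AG (blocked ∧ done): ∅.
States satisfying AG (¬ready → EX (blocked ∨ ¬done)) ∨ EF AG (blocked ∧ done): {st0, st1, st2, st3, st4, st5, st6}.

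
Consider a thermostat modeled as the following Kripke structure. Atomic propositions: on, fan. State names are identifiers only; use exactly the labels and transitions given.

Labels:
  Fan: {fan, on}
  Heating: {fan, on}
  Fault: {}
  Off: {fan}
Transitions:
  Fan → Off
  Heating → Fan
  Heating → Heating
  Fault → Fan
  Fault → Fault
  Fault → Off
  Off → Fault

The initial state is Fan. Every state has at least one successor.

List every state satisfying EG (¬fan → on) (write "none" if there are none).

States satisfying ¬fan → on: {Fan, Heating, Off}.
States satisfying EG (¬fan → on): {Heating}.

{Heating}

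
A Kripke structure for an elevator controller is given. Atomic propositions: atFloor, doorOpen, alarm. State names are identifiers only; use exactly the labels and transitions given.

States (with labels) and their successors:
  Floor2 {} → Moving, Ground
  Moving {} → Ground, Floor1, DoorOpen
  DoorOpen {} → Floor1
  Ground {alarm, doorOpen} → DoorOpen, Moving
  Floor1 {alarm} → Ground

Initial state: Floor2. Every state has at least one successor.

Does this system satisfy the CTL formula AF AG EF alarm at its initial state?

States satisfying AG EF alarm: {Floor2, Moving, DoorOpen, Ground, Floor1}.
States satisfying AF AG EF alarm: {Floor2, Moving, DoorOpen, Ground, Floor1}.
Floor2 ∈ Sat(AF AG EF alarm).

Satisfied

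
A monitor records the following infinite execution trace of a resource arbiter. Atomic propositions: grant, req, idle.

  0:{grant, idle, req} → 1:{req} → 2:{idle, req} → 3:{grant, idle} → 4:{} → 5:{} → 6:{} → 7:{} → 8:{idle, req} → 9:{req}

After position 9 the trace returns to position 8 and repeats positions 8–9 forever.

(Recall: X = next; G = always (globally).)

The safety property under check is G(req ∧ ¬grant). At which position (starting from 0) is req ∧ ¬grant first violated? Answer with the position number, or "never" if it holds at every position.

0

At position 0 the labels are {grant, idle, req}, so req ∧ ¬grant is false there. This is the first violation.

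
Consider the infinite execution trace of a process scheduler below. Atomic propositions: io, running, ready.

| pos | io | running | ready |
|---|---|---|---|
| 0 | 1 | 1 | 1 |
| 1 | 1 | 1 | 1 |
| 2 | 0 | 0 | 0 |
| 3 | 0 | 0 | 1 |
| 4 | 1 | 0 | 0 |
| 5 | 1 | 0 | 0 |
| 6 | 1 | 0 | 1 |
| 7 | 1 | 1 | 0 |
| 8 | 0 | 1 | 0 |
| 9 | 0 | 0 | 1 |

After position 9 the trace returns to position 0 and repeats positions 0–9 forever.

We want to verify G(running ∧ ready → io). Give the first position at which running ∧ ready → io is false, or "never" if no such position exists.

never

running ∧ ready → io holds at every position 0..9, and those are all the positions the trace ever visits, so the invariant G(running ∧ ready → io) is never violated.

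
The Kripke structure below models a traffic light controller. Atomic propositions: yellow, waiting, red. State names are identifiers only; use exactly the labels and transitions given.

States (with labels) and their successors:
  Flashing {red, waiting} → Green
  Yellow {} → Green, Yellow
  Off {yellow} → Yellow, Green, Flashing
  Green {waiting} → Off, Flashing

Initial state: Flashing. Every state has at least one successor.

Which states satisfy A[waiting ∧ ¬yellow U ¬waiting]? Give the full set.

States satisfying waiting ∧ ¬yellow: {Flashing, Green}.
States satisfying ¬waiting: {Yellow, Off}.
States satisfying A[waiting ∧ ¬yellow U ¬waiting]: {Yellow, Off}.

{Yellow, Off}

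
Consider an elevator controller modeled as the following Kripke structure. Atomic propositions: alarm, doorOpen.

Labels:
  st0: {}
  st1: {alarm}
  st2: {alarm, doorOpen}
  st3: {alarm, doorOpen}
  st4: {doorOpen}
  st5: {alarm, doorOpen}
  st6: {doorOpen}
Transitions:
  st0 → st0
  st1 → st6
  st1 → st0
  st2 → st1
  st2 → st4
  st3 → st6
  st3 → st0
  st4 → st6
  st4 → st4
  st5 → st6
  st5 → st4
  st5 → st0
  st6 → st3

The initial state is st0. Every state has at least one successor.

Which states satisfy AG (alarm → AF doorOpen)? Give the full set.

States satisfying alarm → AF doorOpen: {st0, st2, st3, st4, st5, st6}.
States satisfying AG (alarm → AF doorOpen): {st0, st3, st4, st5, st6}.

{st0, st3, st4, st5, st6}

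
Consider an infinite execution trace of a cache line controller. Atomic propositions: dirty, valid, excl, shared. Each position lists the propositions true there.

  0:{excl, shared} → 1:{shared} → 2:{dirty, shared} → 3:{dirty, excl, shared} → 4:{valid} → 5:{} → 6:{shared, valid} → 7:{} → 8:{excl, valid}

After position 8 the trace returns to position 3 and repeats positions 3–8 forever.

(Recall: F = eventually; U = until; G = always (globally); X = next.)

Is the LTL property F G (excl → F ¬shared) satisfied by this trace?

Satisfied

G (excl → F ¬shared) holds at position 0, which is reachable from 0, so F G (excl → F ¬shared) holds.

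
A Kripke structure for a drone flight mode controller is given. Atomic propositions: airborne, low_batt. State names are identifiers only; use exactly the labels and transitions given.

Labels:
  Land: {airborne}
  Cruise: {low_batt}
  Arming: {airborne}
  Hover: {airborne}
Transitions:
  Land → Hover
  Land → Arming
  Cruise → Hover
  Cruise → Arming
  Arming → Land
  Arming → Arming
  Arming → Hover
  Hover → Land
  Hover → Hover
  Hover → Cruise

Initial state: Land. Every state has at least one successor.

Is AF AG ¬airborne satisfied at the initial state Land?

Does not hold

States satisfying AG ¬airborne: ∅.
States satisfying AF AG ¬airborne: ∅.
There is a path from Land along which AG ¬airborne never holds.
Land ∉ Sat(AF AG ¬airborne).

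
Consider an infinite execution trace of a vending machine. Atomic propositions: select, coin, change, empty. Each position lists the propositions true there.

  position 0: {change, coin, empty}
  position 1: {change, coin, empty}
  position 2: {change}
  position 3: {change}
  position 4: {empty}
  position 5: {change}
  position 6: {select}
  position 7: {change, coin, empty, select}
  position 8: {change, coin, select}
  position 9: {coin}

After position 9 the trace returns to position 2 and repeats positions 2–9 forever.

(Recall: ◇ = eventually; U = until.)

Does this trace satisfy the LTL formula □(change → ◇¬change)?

Holds

change → ◇¬change holds at every position 0..9, and those are all positions ever visited, so □(change → ◇¬change) holds.
Positions where change holds: 0, 1, 2, 3, 5, 7, 8.
Check ◇¬change at each: 0→ok, 1→ok, 2→ok, 3→ok, 5→ok, 7→ok, 8→ok.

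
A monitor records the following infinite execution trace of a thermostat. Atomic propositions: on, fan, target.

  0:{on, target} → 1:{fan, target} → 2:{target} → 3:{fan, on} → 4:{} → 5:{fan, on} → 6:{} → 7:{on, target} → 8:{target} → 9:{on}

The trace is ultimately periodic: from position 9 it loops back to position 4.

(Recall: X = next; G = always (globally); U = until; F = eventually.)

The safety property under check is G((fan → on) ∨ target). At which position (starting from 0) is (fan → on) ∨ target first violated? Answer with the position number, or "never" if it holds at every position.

(fan → on) ∨ target holds at every position 0..9, and those are all the positions the trace ever visits, so the invariant G((fan → on) ∨ target) is never violated.

never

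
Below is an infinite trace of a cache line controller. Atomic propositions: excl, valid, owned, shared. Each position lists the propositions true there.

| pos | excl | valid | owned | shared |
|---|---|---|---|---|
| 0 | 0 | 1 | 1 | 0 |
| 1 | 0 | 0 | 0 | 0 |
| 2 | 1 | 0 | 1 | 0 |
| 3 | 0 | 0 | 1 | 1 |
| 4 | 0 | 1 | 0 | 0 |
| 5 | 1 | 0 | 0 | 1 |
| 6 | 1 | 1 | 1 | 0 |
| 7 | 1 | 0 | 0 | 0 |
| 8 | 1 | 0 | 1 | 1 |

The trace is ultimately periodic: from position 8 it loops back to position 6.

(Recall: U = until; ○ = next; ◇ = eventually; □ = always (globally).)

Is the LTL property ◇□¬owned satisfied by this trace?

No

□¬owned is false at every position 0..8, so it never becomes true and ◇□¬owned fails.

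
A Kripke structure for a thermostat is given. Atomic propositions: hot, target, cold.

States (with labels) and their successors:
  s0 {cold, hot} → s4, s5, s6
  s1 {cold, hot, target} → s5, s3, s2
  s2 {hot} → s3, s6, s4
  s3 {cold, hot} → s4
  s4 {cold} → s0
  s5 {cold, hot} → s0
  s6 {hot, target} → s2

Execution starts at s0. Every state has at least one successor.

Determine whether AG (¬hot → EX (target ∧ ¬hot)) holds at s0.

Does not hold

States satisfying ¬hot → EX (target ∧ ¬hot): {s0, s1, s2, s3, s5, s6}.
States satisfying AG (¬hot → EX (target ∧ ¬hot)): ∅.
s4 is reachable from s0 and violates ¬hot → EX (target ∧ ¬hot), so AG fails at s0.
s0 ∉ Sat(AG (¬hot → EX (target ∧ ¬hot))).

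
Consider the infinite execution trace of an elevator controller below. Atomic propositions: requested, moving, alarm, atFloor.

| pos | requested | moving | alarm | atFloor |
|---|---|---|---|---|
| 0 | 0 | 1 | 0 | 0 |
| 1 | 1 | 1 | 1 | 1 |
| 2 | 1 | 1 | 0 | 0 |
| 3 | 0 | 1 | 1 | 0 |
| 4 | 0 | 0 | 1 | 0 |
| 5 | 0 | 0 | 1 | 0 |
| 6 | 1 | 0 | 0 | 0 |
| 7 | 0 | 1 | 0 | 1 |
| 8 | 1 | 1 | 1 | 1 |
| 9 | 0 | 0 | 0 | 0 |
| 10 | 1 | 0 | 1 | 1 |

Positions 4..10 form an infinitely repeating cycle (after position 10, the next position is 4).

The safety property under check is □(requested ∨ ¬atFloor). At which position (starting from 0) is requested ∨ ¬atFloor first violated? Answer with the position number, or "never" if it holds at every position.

Check requested ∨ ¬atFloor at each position in order: 0 ✓, 1 ✓, 2 ✓, 3 ✓, 4 ✓, 5 ✓, 6 ✓.
At position 7 the labels are {atFloor, moving}, so requested ∨ ¬atFloor is false there. This is the first violation.

7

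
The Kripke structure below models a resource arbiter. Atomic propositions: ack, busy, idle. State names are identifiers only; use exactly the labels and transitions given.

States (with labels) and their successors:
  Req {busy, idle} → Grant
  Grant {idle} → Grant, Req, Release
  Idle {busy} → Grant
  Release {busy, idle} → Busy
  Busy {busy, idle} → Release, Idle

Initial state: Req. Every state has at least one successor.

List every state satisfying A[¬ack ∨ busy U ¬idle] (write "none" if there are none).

{Idle}

States satisfying ¬ack ∨ busy: {Req, Grant, Idle, Release, Busy}.
States satisfying ¬idle: {Idle}.
States satisfying A[¬ack ∨ busy U ¬idle]: {Idle}.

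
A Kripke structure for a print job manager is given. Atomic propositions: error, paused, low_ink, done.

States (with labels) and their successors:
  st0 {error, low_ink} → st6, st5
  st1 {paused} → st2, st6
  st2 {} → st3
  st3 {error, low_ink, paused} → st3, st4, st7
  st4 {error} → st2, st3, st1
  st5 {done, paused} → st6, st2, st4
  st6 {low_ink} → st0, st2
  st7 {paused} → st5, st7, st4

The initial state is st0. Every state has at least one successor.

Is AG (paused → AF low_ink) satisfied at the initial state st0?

Does not hold

States satisfying paused → AF low_ink: {st0, st1, st2, st3, st4, st5, st6}.
States satisfying AG (paused → AF low_ink): ∅.
st7 is reachable from st0 and violates paused → AF low_ink, so AG fails at st0.
st0 ∉ Sat(AG (paused → AF low_ink)).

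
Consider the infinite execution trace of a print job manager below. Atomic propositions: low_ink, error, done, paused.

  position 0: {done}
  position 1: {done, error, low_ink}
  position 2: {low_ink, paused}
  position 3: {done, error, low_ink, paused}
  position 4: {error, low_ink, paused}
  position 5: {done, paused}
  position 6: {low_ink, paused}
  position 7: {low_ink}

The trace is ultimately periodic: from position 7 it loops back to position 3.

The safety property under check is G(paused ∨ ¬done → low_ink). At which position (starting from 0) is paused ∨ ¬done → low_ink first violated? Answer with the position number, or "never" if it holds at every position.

5

Check paused ∨ ¬done → low_ink at each position in order: 0 ✓, 1 ✓, 2 ✓, 3 ✓, 4 ✓.
At position 5 the labels are {done, paused}, so paused ∨ ¬done → low_ink is false there. This is the first violation.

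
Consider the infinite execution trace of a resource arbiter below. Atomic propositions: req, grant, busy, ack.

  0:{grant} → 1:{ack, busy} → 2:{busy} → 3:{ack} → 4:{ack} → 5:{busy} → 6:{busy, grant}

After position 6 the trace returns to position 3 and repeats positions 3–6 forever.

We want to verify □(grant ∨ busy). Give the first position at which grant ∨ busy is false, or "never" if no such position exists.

Check grant ∨ busy at each position in order: 0 ✓, 1 ✓, 2 ✓.
At position 3 the labels are {ack}, so grant ∨ busy is false there. This is the first violation.

3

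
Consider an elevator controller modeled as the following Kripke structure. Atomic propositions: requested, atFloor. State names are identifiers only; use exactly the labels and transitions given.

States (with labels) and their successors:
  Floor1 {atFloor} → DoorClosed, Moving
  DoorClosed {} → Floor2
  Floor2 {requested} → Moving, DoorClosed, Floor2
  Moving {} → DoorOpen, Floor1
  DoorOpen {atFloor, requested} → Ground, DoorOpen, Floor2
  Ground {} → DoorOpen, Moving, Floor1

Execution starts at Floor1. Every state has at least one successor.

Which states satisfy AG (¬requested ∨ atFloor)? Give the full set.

States satisfying ¬requested ∨ atFloor: {Floor1, DoorClosed, Moving, DoorOpen, Ground}.
States satisfying AG (¬requested ∨ atFloor): ∅.

none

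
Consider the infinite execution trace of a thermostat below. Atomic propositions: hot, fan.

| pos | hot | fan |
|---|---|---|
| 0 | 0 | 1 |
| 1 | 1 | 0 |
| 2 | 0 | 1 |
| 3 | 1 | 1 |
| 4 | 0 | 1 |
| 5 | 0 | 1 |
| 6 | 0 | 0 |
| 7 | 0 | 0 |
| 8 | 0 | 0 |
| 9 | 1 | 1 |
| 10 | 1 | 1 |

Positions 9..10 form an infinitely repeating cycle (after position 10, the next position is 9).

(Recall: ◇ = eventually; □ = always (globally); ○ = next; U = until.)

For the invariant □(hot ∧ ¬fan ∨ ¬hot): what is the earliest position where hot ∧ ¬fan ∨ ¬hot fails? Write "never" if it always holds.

3

Check hot ∧ ¬fan ∨ ¬hot at each position in order: 0 ✓, 1 ✓, 2 ✓.
At position 3 the labels are {fan, hot}, so hot ∧ ¬fan ∨ ¬hot is false there. This is the first violation.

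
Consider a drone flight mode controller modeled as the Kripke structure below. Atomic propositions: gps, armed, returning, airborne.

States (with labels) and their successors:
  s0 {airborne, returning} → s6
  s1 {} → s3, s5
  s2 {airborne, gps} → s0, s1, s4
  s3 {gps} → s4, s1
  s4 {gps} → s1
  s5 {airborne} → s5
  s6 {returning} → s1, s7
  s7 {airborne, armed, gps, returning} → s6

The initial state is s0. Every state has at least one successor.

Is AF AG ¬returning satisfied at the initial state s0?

No

States satisfying AG ¬returning: {s1, s3, s4, s5}.
States satisfying AF AG ¬returning: {s1, s3, s4, s5}.
There is a path from s0 along which AG ¬returning never holds.
s0 ∉ Sat(AF AG ¬returning).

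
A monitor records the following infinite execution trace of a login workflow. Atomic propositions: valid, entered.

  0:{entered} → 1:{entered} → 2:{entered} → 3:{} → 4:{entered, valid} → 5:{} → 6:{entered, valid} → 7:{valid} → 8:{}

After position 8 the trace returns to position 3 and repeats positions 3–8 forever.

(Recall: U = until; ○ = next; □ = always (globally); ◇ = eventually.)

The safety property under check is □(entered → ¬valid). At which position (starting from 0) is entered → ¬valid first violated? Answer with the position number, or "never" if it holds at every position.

Check entered → ¬valid at each position in order: 0 ✓, 1 ✓, 2 ✓, 3 ✓.
At position 4 the labels are {entered, valid}, so entered → ¬valid is false there. This is the first violation.

4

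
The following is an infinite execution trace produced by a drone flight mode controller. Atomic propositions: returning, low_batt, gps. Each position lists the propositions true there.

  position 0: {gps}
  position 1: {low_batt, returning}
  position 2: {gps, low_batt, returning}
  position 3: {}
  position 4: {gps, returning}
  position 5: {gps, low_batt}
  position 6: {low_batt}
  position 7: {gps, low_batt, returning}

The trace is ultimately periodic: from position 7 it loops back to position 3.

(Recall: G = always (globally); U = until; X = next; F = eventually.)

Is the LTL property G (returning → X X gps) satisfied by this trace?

returning → X X gps must hold at every position from 0 onward. It fails at position 1, so G (returning → X X gps) is false.
Positions where returning holds: 1, 2, 4, 7.
Check X X gps at each: 1→fails, 2→ok, 4→fails, 7→ok.

Does not hold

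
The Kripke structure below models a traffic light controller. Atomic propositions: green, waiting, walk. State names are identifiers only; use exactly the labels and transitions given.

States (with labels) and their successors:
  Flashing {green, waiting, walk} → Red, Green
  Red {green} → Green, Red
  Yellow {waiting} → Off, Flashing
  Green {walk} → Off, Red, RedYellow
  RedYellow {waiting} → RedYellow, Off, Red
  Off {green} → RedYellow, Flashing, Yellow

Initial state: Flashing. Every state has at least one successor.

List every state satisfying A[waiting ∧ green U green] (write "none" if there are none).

{Flashing, Red, Off}

States satisfying waiting ∧ green: {Flashing}.
States satisfying green: {Flashing, Red, Off}.
States satisfying A[waiting ∧ green U green]: {Flashing, Red, Off}.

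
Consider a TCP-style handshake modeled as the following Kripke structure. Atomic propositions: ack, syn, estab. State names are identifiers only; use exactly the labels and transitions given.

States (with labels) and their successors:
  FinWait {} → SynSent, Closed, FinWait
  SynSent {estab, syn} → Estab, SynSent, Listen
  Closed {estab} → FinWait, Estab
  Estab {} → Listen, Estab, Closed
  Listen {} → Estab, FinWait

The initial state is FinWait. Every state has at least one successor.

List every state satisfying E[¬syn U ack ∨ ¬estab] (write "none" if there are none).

{FinWait, Closed, Estab, Listen}

States satisfying ¬syn: {FinWait, Closed, Estab, Listen}.
States satisfying ack ∨ ¬estab: {FinWait, Estab, Listen}.
States satisfying E[¬syn U ack ∨ ¬estab]: {FinWait, Closed, Estab, Listen}.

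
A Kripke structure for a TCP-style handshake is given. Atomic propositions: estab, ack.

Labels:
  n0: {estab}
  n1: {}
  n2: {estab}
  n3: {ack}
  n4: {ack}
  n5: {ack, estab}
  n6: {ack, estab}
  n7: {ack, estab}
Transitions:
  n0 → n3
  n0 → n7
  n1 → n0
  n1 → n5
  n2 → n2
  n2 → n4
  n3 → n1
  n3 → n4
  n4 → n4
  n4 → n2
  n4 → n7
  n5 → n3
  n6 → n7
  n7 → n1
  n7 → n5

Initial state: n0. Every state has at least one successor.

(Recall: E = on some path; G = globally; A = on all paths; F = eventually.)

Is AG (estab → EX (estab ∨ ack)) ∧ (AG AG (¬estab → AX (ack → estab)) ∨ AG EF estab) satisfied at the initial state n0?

Satisfied

States satisfying estab → EX (estab ∨ ack): {n0, n1, n2, n3, n4, n5, n6, n7}.
States satisfying AG (estab → EX (estab ∨ ack)): {n0, n1, n2, n3, n4, n5, n6, n7}.
States satisfying AG (¬estab → AX (ack → estab)): ∅.
States satisfying AG AG (¬estab → AX (ack → estab)): ∅.
States satisfying EF estab: {n0, n1, n2, n3, n4, n5, n6, n7}.
States satisfying AG EF estab: {n0, n1, n2, n3, n4, n5, n6, n7}.
States satisfying AG AG (¬estab → AX (ack → estab)) ∨ AG EF estab: {n0, n1, n2, n3, n4, n5, n6, n7}.
States satisfying AG (estab → EX (estab ∨ ack)) ∧ (AG AG (¬estab → AX (ack → estab)) ∨ AG EF estab): {n0, n1, n2, n3, n4, n5, n6, n7}.
n0 ∈ Sat(AG (estab → EX (estab ∨ ack)) ∧ (AG AG (¬estab → AX (ack → estab)) ∨ AG EF estab)).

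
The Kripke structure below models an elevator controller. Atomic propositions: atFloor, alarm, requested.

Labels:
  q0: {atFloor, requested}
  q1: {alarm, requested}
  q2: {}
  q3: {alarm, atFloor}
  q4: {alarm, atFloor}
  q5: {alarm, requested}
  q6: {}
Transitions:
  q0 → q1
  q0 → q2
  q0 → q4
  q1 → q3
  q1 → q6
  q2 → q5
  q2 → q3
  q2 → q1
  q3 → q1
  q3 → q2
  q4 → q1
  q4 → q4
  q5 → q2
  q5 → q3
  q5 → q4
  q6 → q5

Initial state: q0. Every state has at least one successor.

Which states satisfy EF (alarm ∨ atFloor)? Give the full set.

States satisfying alarm ∨ atFloor: {q0, q1, q3, q4, q5}.
States satisfying EF (alarm ∨ atFloor): {q0, q1, q2, q3, q4, q5, q6}.

{q0, q1, q2, q3, q4, q5, q6}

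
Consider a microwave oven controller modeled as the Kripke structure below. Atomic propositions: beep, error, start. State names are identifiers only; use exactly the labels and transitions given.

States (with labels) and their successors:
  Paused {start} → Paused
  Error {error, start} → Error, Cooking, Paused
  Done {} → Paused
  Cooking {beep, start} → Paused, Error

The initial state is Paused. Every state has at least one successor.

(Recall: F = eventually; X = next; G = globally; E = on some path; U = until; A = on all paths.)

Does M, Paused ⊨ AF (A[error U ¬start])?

States satisfying A[error U ¬start]: {Done}.
States satisfying AF (A[error U ¬start]): {Done}.
There is a path from Paused along which A[error U ¬start] never holds.
Paused ∉ Sat(AF (A[error U ¬start])).

Violated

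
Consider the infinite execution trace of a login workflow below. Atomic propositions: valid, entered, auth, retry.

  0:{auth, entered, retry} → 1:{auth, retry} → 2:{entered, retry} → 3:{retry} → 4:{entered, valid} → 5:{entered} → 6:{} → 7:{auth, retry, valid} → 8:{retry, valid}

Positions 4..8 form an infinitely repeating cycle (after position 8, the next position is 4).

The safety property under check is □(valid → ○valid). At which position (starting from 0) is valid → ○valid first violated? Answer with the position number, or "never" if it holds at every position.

4

Check valid → ○valid at each position in order: 0 ✓, 1 ✓, 2 ✓, 3 ✓.
At position 4 the labels are {entered, valid} and the next position 5 has {entered}, so valid → ○valid is false there. This is the first violation.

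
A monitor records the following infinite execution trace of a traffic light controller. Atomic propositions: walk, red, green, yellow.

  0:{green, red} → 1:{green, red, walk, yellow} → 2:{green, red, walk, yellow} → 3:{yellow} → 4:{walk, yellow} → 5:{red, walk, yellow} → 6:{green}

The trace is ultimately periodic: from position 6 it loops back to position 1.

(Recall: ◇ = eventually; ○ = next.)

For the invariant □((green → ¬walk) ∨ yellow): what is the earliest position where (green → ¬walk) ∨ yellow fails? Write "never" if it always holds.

(green → ¬walk) ∨ yellow holds at every position 0..6, and those are all the positions the trace ever visits, so the invariant □((green → ¬walk) ∨ yellow) is never violated.

never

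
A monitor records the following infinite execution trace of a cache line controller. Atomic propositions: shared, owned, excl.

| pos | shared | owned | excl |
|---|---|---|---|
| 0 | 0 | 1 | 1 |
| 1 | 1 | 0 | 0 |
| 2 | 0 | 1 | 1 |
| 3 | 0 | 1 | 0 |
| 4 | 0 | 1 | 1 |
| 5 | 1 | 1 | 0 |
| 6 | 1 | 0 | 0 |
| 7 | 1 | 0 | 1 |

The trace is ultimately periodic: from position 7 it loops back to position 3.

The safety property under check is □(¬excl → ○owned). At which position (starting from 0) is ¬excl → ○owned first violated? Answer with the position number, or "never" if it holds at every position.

Check ¬excl → ○owned at each position in order: 0 ✓, 1 ✓, 2 ✓, 3 ✓, 4 ✓.
At position 5 the labels are {owned, shared} and the next position 6 has {shared}, so ¬excl → ○owned is false there. This is the first violation.

5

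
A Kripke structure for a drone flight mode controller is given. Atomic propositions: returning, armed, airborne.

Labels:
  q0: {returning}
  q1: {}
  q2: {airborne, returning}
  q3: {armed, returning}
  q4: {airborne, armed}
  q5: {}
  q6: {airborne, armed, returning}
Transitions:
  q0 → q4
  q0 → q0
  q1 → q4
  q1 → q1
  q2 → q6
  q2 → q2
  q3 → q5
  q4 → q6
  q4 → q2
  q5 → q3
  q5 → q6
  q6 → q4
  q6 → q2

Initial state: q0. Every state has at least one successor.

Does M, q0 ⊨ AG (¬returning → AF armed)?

Yes

States satisfying ¬returning → AF armed: {q0, q2, q3, q4, q5, q6}.
States satisfying AG (¬returning → AF armed): {q0, q2, q3, q4, q5, q6}.
Every state reachable from q0 satisfies ¬returning → AF armed.
q0 ∈ Sat(AG (¬returning → AF armed)).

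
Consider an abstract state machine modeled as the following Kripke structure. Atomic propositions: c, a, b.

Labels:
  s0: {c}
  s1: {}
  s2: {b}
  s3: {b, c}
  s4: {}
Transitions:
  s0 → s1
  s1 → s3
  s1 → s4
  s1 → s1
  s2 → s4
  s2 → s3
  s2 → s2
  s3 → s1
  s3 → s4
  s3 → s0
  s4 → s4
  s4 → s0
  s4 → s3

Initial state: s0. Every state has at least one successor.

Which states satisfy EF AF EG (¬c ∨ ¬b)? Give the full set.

States satisfying AF EG (¬c ∨ ¬b): {s0, s1, s2, s3, s4}.
States satisfying EF AF EG (¬c ∨ ¬b): {s0, s1, s2, s3, s4}.

{s0, s1, s2, s3, s4}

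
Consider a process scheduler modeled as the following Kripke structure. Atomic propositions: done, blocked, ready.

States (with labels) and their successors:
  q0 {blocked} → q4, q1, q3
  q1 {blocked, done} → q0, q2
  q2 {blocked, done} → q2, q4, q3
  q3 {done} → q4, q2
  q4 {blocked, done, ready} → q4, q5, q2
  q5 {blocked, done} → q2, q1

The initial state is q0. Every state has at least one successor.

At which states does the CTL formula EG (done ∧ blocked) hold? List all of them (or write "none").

States satisfying done ∧ blocked: {q1, q2, q4, q5}.
States satisfying EG (done ∧ blocked): {q1, q2, q4, q5}.

{q1, q2, q4, q5}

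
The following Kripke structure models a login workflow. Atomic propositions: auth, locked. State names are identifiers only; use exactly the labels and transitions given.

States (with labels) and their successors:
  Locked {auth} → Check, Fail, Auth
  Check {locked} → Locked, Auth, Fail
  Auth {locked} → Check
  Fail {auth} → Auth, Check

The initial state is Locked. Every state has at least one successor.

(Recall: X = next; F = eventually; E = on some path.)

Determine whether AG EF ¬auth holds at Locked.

Satisfied

States satisfying EF ¬auth: {Locked, Check, Auth, Fail}.
States satisfying AG EF ¬auth: {Locked, Check, Auth, Fail}.
Every state reachable from Locked satisfies EF ¬auth.
Locked ∈ Sat(AG EF ¬auth).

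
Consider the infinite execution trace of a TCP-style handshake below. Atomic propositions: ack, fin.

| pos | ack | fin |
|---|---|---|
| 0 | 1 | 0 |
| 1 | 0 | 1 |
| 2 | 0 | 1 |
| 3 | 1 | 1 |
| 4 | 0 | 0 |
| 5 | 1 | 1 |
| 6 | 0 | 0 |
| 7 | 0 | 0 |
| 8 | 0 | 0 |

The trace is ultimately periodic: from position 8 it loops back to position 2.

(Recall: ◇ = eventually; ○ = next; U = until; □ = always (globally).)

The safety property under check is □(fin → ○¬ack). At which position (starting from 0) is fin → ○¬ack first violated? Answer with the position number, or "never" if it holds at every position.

Check fin → ○¬ack at each position in order: 0 ✓, 1 ✓.
At position 2 the labels are {fin} and the next position 3 has {ack, fin}, so fin → ○¬ack is false there. This is the first violation.

2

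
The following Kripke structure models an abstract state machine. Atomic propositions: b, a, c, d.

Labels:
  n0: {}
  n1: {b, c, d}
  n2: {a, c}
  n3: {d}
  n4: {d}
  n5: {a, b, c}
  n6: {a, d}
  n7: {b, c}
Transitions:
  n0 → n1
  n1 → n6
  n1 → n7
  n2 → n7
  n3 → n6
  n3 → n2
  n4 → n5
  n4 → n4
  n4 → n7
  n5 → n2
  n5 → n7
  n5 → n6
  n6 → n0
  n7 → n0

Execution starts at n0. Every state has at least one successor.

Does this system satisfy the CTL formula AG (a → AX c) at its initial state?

Violated

States satisfying a → AX c: {n0, n1, n2, n3, n4, n7}.
States satisfying AG (a → AX c): ∅.
n6 is reachable from n0 and violates a → AX c, so AG fails at n0.
n0 ∉ Sat(AG (a → AX c)).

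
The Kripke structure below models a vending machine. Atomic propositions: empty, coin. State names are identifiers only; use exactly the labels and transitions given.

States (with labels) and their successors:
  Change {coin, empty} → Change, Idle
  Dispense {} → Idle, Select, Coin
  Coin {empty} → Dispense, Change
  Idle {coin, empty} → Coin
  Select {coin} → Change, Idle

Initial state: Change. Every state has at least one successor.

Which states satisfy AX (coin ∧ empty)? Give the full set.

States satisfying coin ∧ empty: {Change, Idle}.
States satisfying AX (coin ∧ empty): {Change, Select}.

{Change, Select}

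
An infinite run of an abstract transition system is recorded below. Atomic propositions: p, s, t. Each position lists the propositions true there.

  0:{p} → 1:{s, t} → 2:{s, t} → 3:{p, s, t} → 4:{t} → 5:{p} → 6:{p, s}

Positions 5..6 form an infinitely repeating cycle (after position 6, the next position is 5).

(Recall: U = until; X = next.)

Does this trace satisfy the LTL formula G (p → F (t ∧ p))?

Does not hold

p → F (t ∧ p) must hold at every position from 0 onward. It fails at position 5, so G (p → F (t ∧ p)) is false.
Positions where p holds: 0, 3, 5, 6.
Check F (t ∧ p) at each: 0→ok, 3→ok, 5→fails, 6→fails.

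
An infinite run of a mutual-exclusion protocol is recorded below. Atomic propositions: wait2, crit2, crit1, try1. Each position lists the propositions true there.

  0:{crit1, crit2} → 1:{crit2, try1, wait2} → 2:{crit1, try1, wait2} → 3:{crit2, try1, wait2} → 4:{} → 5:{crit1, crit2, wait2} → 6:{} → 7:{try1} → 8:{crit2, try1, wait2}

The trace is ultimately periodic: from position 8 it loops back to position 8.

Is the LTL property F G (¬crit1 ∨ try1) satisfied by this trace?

Satisfied

G (¬crit1 ∨ try1) holds at position 6, which is reachable from 0, so F G (¬crit1 ∨ try1) holds.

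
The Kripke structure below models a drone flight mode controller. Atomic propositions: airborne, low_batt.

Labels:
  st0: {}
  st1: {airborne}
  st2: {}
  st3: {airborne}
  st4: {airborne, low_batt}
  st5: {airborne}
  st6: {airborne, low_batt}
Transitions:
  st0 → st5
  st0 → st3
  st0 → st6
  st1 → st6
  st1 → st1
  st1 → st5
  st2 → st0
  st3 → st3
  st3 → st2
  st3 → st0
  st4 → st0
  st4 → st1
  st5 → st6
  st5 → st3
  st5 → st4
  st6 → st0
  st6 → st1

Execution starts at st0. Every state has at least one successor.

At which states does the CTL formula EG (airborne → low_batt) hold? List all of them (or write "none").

States satisfying airborne → low_batt: {st0, st2, st4, st6}.
States satisfying EG (airborne → low_batt): {st0, st2, st4, st6}.

{st0, st2, st4, st6}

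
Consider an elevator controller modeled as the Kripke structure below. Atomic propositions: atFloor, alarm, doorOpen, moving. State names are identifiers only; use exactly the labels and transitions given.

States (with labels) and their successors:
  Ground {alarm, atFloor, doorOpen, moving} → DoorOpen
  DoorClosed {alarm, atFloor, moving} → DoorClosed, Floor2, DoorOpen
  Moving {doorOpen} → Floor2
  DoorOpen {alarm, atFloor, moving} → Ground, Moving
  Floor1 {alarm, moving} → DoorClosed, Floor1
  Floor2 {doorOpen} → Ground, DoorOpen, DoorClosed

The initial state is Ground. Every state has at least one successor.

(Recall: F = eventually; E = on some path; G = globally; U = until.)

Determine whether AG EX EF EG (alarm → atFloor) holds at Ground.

States satisfying EX EF EG (alarm → atFloor): {Ground, DoorClosed, Moving, DoorOpen, Floor1, Floor2}.
States satisfying AG EX EF EG (alarm → atFloor): {Ground, DoorClosed, Moving, DoorOpen, Floor1, Floor2}.
Every state reachable from Ground satisfies EX EF EG (alarm → atFloor).
Ground ∈ Sat(AG EX EF EG (alarm → atFloor)).

Yes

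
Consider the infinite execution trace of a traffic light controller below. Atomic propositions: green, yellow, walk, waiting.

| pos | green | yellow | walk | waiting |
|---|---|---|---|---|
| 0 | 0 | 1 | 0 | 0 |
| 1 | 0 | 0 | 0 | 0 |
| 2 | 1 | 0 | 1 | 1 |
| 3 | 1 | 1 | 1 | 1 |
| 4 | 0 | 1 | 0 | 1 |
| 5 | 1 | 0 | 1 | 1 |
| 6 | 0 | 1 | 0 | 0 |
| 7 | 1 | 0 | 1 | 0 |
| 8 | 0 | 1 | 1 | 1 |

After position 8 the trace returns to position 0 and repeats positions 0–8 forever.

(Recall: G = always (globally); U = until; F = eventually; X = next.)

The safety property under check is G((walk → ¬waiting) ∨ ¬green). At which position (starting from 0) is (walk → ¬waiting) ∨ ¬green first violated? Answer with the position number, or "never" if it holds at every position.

Check (walk → ¬waiting) ∨ ¬green at each position in order: 0 ✓, 1 ✓.
At position 2 the labels are {green, waiting, walk}, so (walk → ¬waiting) ∨ ¬green is false there. This is the first violation.

2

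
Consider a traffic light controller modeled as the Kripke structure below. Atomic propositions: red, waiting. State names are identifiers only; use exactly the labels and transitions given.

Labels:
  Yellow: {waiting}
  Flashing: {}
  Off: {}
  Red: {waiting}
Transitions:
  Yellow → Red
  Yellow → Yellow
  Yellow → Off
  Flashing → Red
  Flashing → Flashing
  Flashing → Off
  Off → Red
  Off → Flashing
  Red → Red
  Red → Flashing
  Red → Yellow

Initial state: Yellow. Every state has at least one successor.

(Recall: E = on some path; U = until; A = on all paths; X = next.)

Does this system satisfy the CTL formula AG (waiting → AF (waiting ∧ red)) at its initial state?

No

States satisfying waiting → AF (waiting ∧ red): {Flashing, Off}.
States satisfying AG (waiting → AF (waiting ∧ red)): ∅.
Red is reachable from Yellow and violates waiting → AF (waiting ∧ red), so AG fails at Yellow.
Yellow ∉ Sat(AG (waiting → AF (waiting ∧ red))).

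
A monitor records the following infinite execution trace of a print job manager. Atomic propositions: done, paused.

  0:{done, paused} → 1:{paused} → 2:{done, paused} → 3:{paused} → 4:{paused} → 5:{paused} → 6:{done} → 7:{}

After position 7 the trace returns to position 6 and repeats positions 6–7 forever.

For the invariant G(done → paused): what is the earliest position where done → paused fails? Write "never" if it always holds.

6

Check done → paused at each position in order: 0 ✓, 1 ✓, 2 ✓, 3 ✓, 4 ✓, 5 ✓.
At position 6 the labels are {done}, so done → paused is false there. This is the first violation.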